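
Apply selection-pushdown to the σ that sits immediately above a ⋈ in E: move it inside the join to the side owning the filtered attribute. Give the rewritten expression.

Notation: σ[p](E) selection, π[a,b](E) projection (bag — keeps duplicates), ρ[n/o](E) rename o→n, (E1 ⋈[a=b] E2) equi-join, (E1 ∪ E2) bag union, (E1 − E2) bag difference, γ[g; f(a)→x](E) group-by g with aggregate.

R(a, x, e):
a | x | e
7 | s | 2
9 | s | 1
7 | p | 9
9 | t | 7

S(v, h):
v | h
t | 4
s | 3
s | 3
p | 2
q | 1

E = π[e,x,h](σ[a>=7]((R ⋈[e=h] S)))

σ filters on a, owned by the left side.
E' = π[e,x,h]((σ[a>=7](R) ⋈[e=h] S))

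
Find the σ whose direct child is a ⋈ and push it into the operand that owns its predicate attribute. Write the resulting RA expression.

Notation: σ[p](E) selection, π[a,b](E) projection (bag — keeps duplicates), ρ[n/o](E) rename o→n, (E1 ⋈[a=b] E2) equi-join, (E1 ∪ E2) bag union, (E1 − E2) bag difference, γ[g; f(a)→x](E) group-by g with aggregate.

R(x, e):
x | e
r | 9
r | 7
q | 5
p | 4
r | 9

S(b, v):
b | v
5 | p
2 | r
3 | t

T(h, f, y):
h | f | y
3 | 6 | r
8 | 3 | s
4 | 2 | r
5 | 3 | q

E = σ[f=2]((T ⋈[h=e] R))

σ filters on f, owned by the left side.
E' = (σ[f=2](T) ⋈[h=e] R)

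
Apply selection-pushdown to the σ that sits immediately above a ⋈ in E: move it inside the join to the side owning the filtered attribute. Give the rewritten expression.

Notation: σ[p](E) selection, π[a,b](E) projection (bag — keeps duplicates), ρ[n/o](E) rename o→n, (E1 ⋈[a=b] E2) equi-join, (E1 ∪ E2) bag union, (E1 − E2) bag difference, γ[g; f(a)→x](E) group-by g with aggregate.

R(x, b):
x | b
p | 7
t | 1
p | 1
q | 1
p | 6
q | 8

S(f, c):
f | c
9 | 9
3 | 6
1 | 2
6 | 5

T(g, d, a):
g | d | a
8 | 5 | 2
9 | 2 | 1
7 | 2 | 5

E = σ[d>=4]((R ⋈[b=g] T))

σ filters on d, owned by the right side.
E' = (R ⋈[b=g] σ[d>=4](T))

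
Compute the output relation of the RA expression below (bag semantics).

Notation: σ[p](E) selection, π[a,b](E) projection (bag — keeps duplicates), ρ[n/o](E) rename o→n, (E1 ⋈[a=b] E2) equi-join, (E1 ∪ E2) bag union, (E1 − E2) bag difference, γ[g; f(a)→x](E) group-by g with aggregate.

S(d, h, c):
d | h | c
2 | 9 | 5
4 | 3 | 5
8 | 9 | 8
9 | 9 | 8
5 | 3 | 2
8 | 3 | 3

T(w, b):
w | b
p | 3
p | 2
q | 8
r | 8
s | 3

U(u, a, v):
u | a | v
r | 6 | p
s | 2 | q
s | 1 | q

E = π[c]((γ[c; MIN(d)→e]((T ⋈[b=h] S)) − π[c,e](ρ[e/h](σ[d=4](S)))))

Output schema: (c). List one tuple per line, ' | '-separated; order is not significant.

Per-node cardinality:
  T → 5
  S → 6
  (T ⋈[b=h] S) → 6
  γ[c; MIN(d)→e]((T ⋈[b=h] S)) → 3
  S → 6
  σ[d=4](S) → 1
  ρ[e/h](σ[d=4](S)) → 1
  π[c,e](ρ[e/h](σ[d=4](S))) → 1
  (γ[c; MIN(d)→e]((T ⋈[b=h] S)) − π[c,e](ρ[e/h](σ[d=4](S)))) → 3
  π[c]((γ[c; MIN(d)→e]((T ⋈[b=h] S)) − π[c,e](ρ[e/h](σ[d=4](S))))) → 3

== RESULT ==
c
2
3
5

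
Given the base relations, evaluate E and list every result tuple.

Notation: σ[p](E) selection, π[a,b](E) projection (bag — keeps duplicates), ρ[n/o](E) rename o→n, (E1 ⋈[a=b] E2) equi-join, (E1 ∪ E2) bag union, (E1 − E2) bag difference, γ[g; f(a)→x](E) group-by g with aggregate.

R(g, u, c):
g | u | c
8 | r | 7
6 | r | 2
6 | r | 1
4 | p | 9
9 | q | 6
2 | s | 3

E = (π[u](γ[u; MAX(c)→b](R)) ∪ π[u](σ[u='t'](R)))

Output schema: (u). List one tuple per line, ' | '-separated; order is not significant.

Row counts bottom-up:
  R → 6
  γ[u; MAX(c)→b](R) → 4
  π[u](γ[u; MAX(c)→b](R)) → 4
  R → 6
  σ[u='t'](R) → 0
  π[u](σ[u='t'](R)) → 0
  (π[u](γ[u; MAX(c)→b](R)) ∪ π[u](σ[u='t'](R))) → 4

== RESULT ==
u
p
q
r
s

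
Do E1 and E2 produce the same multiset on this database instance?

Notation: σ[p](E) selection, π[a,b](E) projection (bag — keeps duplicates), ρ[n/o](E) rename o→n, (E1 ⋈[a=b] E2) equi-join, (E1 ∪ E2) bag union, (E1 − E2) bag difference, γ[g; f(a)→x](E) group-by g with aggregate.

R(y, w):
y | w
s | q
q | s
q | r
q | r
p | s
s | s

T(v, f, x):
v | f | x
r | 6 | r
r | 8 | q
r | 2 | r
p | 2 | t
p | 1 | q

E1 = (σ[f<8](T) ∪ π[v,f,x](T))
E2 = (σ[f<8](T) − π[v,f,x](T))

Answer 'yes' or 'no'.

E1 per-node cardinality:
  T → 5
  σ[f<8](T) → 4
  T → 5
  π[v,f,x](T) → 5
  (σ[f<8](T) ∪ π[v,f,x](T)) → 9
E2 per-node cardinality:
  T → 5
  σ[f<8](T) → 4
  T → 5
  π[v,f,x](T) → 5
  (σ[f<8](T) − π[v,f,x](T)) → 0

E1 result:
v | f | x
p | 1 | q
p | 1 | q
p | 2 | t
p | 2 | t
r | 2 | r
r | 2 | r
r | 6 | r
r | 6 | r
r | 8 | q
E2 result:
v | f | x
(0 rows)
Witness: ('p', 1, 'q') appears 2× in E1 but 0× in E2.

no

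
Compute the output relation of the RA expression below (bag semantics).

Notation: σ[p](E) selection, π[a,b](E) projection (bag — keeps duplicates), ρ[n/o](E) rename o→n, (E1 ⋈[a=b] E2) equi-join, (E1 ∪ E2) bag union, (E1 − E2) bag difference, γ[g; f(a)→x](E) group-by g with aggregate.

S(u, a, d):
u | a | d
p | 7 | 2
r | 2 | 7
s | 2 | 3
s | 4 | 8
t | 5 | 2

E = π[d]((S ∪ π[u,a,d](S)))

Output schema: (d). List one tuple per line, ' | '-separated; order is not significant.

Subexpression sizes:
  S → 5
  S → 5
  π[u,a,d](S) → 5
  (S ∪ π[u,a,d](S)) → 10
  π[d]((S ∪ π[u,a,d](S))) → 10

== RESULT ==
d
2
2
2
2
3
3
7
7
8
8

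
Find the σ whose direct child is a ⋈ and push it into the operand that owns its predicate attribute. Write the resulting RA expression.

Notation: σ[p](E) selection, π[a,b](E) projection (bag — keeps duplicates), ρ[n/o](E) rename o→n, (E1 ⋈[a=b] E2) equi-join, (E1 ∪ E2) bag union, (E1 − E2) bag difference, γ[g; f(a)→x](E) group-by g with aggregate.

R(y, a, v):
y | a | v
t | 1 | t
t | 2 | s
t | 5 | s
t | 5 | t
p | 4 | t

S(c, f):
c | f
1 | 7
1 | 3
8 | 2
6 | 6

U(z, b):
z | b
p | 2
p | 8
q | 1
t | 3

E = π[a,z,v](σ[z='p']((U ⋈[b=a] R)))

σ filters on z, owned by the left side.
E' = π[a,z,v]((σ[z='p'](U) ⋈[b=a] R))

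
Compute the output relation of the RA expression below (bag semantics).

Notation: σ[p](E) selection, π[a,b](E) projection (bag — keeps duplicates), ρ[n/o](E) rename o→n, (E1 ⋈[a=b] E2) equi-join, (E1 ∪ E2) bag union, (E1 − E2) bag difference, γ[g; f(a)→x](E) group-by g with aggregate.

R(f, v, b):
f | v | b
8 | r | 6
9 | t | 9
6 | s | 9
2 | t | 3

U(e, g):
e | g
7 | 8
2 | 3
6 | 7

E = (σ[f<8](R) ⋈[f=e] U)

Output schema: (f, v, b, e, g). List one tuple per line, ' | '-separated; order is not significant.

Subexpression sizes:
  R → 4
  σ[f<8](R) → 2
  U → 3
  (σ[f<8](R) ⋈[f=e] U) → 2

== RESULT ==
f | v | b | e | g
2 | t | 3 | 2 | 3
6 | s | 9 | 6 | 7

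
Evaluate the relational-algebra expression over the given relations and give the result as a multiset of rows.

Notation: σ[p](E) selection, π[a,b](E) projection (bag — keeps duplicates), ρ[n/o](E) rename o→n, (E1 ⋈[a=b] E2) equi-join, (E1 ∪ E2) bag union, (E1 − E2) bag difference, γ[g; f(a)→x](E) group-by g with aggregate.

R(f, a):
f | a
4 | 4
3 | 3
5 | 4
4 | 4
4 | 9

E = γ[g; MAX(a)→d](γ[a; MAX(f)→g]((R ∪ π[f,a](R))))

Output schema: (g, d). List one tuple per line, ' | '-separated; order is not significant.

Subexpression sizes:
  R → 5
  R → 5
  π[f,a](R) → 5
  (R ∪ π[f,a](R)) → 10
  γ[a; MAX(f)→g]((R ∪ π[f,a](R))) → 3
  γ[g; MAX(a)→d](γ[a; MAX(f)→g]((R ∪ π[f,a](R)))) → 3

== RESULT ==
g | d
3 | 3
4 | 9
5 | 4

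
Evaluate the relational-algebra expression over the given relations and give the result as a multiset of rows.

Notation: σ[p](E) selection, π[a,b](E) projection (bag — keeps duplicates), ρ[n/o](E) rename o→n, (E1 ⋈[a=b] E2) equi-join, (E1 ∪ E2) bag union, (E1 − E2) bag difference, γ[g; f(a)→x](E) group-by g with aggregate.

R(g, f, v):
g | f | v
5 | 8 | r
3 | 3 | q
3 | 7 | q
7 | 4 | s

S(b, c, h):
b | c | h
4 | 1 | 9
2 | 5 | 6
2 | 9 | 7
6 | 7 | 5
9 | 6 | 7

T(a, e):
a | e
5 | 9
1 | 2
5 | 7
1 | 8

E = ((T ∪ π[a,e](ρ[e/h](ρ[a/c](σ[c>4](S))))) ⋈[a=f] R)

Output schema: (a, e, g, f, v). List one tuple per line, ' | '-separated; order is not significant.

Row counts bottom-up:
  T → 4
  S → 5
  σ[c>4](S) → 4
  ρ[a/c](σ[c>4](S)) → 4
  ρ[e/h](ρ[a/c](σ[c>4](S))) → 4
  π[a,e](ρ[e/h](ρ[a/c](σ[c>4](S)))) → 4
  (T ∪ π[a,e](ρ[e/h](ρ[a/c](σ[c>4](S))))) → 8
  R → 4
  ((T ∪ π[a,e](ρ[e/h](ρ[a/c](σ[c>4](S))))) ⋈[a=f] R) → 1

== RESULT ==
a | e | g | f | v
7 | 5 | 3 | 7 | q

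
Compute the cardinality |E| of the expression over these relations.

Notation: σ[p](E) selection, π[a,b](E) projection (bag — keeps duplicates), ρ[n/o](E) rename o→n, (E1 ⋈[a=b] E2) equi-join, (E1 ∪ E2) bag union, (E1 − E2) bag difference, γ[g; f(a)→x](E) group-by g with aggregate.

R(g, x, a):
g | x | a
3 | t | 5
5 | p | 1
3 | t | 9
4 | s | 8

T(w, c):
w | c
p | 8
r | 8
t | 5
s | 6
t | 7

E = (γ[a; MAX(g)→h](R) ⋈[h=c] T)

Row counts bottom-up:
  R → 4
  γ[a; MAX(g)→h](R) → 4
  T → 5
  (γ[a; MAX(g)→h](R) ⋈[h=c] T) → 1

|E| = 1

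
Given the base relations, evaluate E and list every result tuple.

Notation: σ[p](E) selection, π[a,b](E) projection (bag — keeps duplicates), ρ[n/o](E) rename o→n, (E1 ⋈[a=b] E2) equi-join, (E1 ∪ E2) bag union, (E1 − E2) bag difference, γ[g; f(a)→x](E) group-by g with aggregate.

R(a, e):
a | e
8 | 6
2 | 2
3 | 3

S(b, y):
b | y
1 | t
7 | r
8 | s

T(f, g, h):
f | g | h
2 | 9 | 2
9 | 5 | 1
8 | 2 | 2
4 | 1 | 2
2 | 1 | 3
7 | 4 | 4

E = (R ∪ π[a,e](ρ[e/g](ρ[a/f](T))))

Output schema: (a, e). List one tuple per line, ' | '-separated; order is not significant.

Per-node cardinality:
  R → 3
  T → 6
  ρ[a/f](T) → 6
  ρ[e/g](ρ[a/f](T)) → 6
  π[a,e](ρ[e/g](ρ[a/f](T))) → 6
  (R ∪ π[a,e](ρ[e/g](ρ[a/f](T)))) → 9

== RESULT ==
a | e
2 | 1
2 | 2
2 | 9
3 | 3
4 | 1
7 | 4
8 | 2
8 | 6
9 | 5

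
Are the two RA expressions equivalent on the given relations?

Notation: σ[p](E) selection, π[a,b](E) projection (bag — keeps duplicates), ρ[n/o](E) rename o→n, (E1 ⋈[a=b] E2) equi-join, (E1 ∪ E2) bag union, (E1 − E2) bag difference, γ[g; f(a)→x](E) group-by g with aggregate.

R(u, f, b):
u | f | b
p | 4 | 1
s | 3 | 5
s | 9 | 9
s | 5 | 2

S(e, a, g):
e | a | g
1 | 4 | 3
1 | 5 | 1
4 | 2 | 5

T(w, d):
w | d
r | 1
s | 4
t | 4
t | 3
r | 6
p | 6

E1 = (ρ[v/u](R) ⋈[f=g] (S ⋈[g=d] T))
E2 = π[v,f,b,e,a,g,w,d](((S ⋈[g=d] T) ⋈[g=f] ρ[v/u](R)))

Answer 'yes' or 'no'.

E1 per-node cardinality:
  R → 4
  ρ[v/u](R) → 4
  S → 3
  T → 6
  (S ⋈[g=d] T) → 2
  (ρ[v/u](R) ⋈[f=g] (S ⋈[g=d] T)) → 1
E2 per-node cardinality:
  S → 3
  T → 6
  (S ⋈[g=d] T) → 2
  R → 4
  ρ[v/u](R) → 4
  ((S ⋈[g=d] T) ⋈[g=f] ρ[v/u](R)) → 1
  π[v,f,b,e,a,g,w,d](((S ⋈[g=d] T) ⋈[g=f] ρ[v/u](R))) → 1

E1 and E2 produce the same multiset:
v | f | b | e | a | g | w | d
s | 3 | 5 | 1 | 4 | 3 | t | 3

yes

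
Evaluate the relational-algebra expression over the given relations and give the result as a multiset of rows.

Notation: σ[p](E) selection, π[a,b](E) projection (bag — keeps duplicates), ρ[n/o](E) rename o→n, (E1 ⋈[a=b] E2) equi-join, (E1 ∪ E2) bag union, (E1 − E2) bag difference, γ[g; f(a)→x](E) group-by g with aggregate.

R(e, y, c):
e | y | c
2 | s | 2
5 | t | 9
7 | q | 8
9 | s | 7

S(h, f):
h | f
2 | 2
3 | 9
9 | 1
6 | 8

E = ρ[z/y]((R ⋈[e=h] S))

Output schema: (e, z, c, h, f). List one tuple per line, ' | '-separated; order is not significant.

Subexpression sizes:
  R → 4
  S → 4
  (R ⋈[e=h] S) → 2
  ρ[z/y]((R ⋈[e=h] S)) → 2

== RESULT ==
e | z | c | h | f
2 | s | 2 | 2 | 2
9 | s | 7 | 9 | 1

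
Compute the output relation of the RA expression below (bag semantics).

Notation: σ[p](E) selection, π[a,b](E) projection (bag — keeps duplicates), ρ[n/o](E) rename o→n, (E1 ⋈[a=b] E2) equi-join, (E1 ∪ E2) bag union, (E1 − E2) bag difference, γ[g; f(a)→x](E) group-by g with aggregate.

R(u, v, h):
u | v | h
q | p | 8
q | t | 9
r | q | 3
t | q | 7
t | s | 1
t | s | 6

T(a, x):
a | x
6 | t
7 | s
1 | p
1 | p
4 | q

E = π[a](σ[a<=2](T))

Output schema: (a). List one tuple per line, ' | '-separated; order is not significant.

Per-node cardinality:
  T → 5
  σ[a<=2](T) → 2
  π[a](σ[a<=2](T)) → 2

== RESULT ==
a
1
1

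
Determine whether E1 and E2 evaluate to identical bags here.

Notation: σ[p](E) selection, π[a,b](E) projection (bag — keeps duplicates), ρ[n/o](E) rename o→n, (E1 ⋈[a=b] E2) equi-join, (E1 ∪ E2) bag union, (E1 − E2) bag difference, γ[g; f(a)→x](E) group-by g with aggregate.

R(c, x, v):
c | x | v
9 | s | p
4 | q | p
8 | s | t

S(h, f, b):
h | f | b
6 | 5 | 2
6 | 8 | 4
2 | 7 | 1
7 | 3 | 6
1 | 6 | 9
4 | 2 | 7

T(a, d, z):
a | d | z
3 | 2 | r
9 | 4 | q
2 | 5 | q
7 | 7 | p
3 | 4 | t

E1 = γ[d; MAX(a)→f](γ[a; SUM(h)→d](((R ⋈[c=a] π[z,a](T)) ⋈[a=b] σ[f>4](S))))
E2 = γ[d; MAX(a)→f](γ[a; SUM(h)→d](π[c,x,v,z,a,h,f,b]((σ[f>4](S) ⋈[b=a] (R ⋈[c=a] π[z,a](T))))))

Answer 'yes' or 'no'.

E1 stepwise |·|:
  R → 3
  T → 5
  π[z,a](T) → 5
  (R ⋈[c=a] π[z,a](T)) → 1
  S → 6
  σ[f>4](S) → 4
  ((R ⋈[c=a] π[z,a](T)) ⋈[a=b] σ[f>4](S)) → 1
  γ[a; SUM(h)→d](((R ⋈[c=a] π[z,a](T)) ⋈[a=b] σ[f>4](S))) → 1
  γ[d; MAX(a)→f](γ[a; SUM(h)→d](((R ⋈[c=a] π[z,a](T)) ⋈[a=b] σ[f>4](S)))) → 1
E2 stepwise |·|:
  S → 6
  σ[f>4](S) → 4
  R → 3
  T → 5
  π[z,a](T) → 5
  (R ⋈[c=a] π[z,a](T)) → 1
  (σ[f>4](S) ⋈[b=a] (R ⋈[c=a] π[z,a](T))) → 1
  π[c,x,v,z,a,h,f,b]((σ[f>4](S) ⋈[b=a] (R ⋈[c=a] π[z,a](T)))) → 1
  γ[a; SUM(h)→d](π[c,x,v,z,a,h,f,b]((σ[f>4](S) ⋈[b=a] (R ⋈[c=a] π[z,a](T))))) → 1
  γ[d; MAX(a)→f](γ[a; SUM(h)→d](π[c,x,v,z,a,h,f,b]((σ[f>4](S) ⋈[b=a] (R ⋈[c=a] π[z,a](T)))))) → 1

E1 and E2 produce the same multiset:
d | f
1 | 9

yes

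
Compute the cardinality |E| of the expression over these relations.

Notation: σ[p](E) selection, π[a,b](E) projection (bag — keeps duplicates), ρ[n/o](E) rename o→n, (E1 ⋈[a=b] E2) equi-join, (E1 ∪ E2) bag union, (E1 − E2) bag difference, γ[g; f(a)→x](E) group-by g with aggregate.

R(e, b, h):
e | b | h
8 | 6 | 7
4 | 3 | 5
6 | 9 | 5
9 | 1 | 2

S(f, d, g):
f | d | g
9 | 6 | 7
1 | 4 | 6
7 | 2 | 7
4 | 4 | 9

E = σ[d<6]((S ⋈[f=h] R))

Subexpression sizes:
  S → 4
  R → 4
  (S ⋈[f=h] R) → 1
  σ[d<6]((S ⋈[f=h] R)) → 1

|E| = 1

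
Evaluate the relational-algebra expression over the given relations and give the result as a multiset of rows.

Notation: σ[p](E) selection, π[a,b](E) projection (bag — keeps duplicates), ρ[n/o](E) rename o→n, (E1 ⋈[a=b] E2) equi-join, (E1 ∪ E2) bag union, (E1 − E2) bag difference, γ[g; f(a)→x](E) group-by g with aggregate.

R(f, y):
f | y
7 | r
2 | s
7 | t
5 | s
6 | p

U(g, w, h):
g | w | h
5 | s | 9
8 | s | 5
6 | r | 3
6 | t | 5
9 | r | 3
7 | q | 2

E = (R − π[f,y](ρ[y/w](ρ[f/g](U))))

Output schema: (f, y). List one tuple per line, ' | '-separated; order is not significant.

Subexpression sizes:
  R → 5
  U → 6
  ρ[f/g](U) → 6
  ρ[y/w](ρ[f/g](U)) → 6
  π[f,y](ρ[y/w](ρ[f/g](U))) → 6
  (R − π[f,y](ρ[y/w](ρ[f/g](U)))) → 4

== RESULT ==
f | y
2 | s
6 | p
7 | r
7 | t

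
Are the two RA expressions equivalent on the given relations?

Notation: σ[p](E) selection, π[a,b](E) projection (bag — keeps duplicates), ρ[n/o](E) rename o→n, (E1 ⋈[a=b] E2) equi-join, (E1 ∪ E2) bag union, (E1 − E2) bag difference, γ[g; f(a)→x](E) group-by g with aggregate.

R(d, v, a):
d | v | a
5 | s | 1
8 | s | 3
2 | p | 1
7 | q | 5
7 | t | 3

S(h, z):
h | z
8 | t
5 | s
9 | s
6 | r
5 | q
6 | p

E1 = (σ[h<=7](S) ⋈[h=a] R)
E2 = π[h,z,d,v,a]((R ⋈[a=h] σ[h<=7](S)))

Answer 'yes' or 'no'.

E1 subexpression sizes:
  S → 6
  σ[h<=7](S) → 4
  R → 5
  (σ[h<=7](S) ⋈[h=a] R) → 2
E2 subexpression sizes:
  R → 5
  S → 6
  σ[h<=7](S) → 4
  (R ⋈[a=h] σ[h<=7](S)) → 2
  π[h,z,d,v,a]((R ⋈[a=h] σ[h<=7](S))) → 2

E1 and E2 produce the same multiset:
h | z | d | v | a
5 | q | 7 | q | 5
5 | s | 7 | q | 5

yes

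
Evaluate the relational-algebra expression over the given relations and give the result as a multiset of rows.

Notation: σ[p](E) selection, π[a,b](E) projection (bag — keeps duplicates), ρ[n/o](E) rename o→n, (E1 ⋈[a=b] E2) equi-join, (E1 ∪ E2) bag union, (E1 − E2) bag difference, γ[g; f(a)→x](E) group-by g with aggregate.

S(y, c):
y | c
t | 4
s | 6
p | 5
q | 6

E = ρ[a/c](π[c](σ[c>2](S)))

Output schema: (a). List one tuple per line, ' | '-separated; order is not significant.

Subexpression sizes:
  S → 4
  σ[c>2](S) → 4
  π[c](σ[c>2](S)) → 4
  ρ[a/c](π[c](σ[c>2](S))) → 4

== RESULT ==
a
4
5
6
6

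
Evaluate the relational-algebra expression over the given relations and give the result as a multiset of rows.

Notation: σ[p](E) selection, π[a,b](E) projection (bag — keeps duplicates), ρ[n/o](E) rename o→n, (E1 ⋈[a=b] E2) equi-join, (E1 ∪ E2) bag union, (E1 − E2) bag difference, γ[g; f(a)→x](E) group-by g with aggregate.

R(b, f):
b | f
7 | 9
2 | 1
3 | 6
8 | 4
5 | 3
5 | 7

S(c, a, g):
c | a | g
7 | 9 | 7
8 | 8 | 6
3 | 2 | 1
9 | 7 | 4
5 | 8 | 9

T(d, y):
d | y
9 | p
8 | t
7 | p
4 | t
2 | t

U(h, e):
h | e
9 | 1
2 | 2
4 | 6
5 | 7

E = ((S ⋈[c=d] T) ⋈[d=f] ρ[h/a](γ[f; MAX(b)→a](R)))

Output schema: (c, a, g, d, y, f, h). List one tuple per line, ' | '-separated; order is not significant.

Subexpression sizes:
  S → 5
  T → 5
  (S ⋈[c=d] T) → 3
  R → 6
  γ[f; MAX(b)→a](R) → 6
  ρ[h/a](γ[f; MAX(b)→a](R)) → 6
  ((S ⋈[c=d] T) ⋈[d=f] ρ[h/a](γ[f; MAX(b)→a](R))) → 2

== RESULT ==
c | a | g | d | y | f | h
7 | 9 | 7 | 7 | p | 7 | 5
9 | 7 | 4 | 9 | p | 9 | 7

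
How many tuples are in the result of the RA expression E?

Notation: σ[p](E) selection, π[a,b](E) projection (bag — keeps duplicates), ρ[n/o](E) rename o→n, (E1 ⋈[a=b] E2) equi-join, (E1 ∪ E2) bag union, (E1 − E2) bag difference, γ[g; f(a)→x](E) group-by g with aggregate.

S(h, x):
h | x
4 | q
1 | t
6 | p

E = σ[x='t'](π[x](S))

Stepwise |·|:
  S → 3
  π[x](S) → 3
  σ[x='t'](π[x](S)) → 1

|E| = 1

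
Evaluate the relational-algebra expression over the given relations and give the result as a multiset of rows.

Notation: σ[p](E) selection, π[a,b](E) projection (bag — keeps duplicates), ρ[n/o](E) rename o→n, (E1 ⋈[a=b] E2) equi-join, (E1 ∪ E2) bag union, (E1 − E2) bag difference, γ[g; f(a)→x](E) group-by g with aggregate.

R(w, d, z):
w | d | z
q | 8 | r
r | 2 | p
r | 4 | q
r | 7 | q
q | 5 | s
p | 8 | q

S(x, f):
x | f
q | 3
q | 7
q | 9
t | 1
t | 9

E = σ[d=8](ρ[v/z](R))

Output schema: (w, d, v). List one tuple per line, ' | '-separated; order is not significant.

Row counts bottom-up:
  R → 6
  ρ[v/z](R) → 6
  σ[d=8](ρ[v/z](R)) → 2

== RESULT ==
w | d | v
p | 8 | q
q | 8 | r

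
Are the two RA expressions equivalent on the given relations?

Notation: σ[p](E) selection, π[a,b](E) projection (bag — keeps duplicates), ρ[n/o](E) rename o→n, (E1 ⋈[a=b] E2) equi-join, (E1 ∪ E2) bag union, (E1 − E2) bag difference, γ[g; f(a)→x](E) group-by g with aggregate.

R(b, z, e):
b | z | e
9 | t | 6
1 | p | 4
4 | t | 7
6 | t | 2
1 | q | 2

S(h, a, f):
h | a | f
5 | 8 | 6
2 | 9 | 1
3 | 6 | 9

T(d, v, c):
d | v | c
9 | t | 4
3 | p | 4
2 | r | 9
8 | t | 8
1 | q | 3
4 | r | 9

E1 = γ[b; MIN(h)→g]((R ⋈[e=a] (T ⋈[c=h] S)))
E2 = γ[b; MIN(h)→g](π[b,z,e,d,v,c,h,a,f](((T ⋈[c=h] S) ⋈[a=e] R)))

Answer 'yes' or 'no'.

E1 per-node cardinality:
  R → 5
  T → 6
  S → 3
  (T ⋈[c=h] S) → 1
  (R ⋈[e=a] (T ⋈[c=h] S)) → 1
  γ[b; MIN(h)→g]((R ⋈[e=a] (T ⋈[c=h] S))) → 1
E2 per-node cardinality:
  T → 6
  S → 3
  (T ⋈[c=h] S) → 1
  R → 5
  ((T ⋈[c=h] S) ⋈[a=e] R) → 1
  π[b,z,e,d,v,c,h,a,f](((T ⋈[c=h] S) ⋈[a=e] R)) → 1
  γ[b; MIN(h)→g](π[b,z,e,d,v,c,h,a,f](((T ⋈[c=h] S) ⋈[a=e] R))) → 1

E1 and E2 produce the same multiset:
b | g
9 | 3

yes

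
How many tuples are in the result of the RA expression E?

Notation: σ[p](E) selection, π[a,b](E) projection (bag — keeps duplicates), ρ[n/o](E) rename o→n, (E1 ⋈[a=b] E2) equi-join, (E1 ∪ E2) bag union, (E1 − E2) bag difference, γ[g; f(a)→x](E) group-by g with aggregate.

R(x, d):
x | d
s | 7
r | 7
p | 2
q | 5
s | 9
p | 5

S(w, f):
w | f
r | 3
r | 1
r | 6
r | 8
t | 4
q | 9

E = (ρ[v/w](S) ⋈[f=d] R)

Subexpression sizes:
  S → 6
  ρ[v/w](S) → 6
  R → 6
  (ρ[v/w](S) ⋈[f=d] R) → 1

|E| = 1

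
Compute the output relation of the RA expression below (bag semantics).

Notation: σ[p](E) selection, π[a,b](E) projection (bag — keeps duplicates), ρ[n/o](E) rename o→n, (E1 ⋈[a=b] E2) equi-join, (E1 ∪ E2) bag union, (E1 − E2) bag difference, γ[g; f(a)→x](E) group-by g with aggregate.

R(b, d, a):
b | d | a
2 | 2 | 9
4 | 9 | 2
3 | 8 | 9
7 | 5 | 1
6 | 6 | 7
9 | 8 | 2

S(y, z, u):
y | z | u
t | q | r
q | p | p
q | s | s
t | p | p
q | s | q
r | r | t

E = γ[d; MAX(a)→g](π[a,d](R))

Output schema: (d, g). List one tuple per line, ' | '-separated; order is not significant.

Subexpression sizes:
  R → 6
  π[a,d](R) → 6
  γ[d; MAX(a)→g](π[a,d](R)) → 5

== RESULT ==
d | g
2 | 9
5 | 1
6 | 7
8 | 9
9 | 2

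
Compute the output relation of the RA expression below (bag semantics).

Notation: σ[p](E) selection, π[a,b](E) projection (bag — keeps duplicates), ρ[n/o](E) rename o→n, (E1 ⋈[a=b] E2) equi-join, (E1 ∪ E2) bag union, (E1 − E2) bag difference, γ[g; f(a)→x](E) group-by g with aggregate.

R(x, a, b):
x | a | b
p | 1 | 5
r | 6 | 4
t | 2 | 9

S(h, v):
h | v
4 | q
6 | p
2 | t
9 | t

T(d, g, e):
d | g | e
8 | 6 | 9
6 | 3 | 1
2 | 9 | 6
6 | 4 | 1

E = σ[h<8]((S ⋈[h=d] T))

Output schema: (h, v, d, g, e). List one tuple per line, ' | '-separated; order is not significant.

Stepwise |·|:
  S → 4
  T → 4
  (S ⋈[h=d] T) → 3
  σ[h<8]((S ⋈[h=d] T)) → 3

== RESULT ==
h | v | d | g | e
2 | t | 2 | 9 | 6
6 | p | 6 | 3 | 1
6 | p | 6 | 4 | 1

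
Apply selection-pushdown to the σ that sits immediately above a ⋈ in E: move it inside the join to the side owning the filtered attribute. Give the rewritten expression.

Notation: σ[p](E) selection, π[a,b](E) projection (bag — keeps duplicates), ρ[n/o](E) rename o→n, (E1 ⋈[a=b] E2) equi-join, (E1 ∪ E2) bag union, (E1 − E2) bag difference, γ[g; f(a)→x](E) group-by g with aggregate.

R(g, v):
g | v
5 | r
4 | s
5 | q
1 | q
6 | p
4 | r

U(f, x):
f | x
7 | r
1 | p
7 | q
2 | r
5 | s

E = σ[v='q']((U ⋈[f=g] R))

σ filters on v, owned by the right side.
E' = (U ⋈[f=g] σ[v='q'](R))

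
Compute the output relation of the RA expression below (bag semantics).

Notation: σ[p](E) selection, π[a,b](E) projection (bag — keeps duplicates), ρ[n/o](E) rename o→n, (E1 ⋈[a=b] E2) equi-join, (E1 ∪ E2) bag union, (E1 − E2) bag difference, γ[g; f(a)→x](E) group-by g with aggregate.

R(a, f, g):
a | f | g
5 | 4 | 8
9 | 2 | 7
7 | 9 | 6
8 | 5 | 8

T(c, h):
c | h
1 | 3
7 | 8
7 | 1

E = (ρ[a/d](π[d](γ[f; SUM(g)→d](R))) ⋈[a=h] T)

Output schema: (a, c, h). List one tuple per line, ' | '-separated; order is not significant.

Per-node cardinality:
  R → 4
  γ[f; SUM(g)→d](R) → 4
  π[d](γ[f; SUM(g)→d](R)) → 4
  ρ[a/d](π[d](γ[f; SUM(g)→d](R))) → 4
  T → 3
  (ρ[a/d](π[d](γ[f; SUM(g)→d](R))) ⋈[a=h] T) → 2

== RESULT ==
a | c | h
8 | 7 | 8
8 | 7 | 8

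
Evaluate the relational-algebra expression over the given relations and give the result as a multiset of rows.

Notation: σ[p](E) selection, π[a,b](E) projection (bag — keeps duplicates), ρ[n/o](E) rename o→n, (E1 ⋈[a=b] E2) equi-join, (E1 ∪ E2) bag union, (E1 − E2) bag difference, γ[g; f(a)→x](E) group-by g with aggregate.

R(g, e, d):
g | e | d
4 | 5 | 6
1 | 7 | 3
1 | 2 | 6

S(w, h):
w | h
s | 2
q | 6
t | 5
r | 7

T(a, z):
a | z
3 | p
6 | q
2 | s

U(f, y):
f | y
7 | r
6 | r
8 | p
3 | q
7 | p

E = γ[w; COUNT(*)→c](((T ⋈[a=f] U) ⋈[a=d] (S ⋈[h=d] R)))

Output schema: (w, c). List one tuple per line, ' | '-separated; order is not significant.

Per-node cardinality:
  T → 3
  U → 5
  (T ⋈[a=f] U) → 2
  S → 4
  R → 3
  (S ⋈[h=d] R) → 2
  ((T ⋈[a=f] U) ⋈[a=d] (S ⋈[h=d] R)) → 2
  γ[w; COUNT(*)→c](((T ⋈[a=f] U) ⋈[a=d] (S ⋈[h=d] R))) → 1

== RESULT ==
w | c
q | 2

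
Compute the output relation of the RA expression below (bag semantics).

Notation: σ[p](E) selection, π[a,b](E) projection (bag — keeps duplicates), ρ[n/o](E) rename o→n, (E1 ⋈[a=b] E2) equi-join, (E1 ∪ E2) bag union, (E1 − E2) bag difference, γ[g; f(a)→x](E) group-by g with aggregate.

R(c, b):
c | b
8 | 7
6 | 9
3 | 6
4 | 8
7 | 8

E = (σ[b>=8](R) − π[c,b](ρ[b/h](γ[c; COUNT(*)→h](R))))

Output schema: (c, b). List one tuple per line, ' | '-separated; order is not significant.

Row counts bottom-up:
  R → 5
  σ[b>=8](R) → 3
  R → 5
  γ[c; COUNT(*)→h](R) → 5
  ρ[b/h](γ[c; COUNT(*)→h](R)) → 5
  π[c,b](ρ[b/h](γ[c; COUNT(*)→h](R))) → 5
  (σ[b>=8](R) − π[c,b](ρ[b/h](γ[c; COUNT(*)→h](R)))) → 3

== RESULT ==
c | b
4 | 8
6 | 9
7 | 8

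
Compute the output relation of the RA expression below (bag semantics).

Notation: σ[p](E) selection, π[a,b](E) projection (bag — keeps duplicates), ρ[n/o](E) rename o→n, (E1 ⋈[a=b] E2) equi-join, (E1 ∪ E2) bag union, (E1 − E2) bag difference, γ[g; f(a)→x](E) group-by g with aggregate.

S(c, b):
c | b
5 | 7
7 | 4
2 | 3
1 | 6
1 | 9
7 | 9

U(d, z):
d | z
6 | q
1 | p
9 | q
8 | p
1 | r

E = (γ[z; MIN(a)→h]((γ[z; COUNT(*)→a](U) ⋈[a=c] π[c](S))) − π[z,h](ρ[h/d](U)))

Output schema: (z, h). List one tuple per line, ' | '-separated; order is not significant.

Subexpression sizes:
  U → 5
  γ[z; COUNT(*)→a](U) → 3
  S → 6
  π[c](S) → 6
  (γ[z; COUNT(*)→a](U) ⋈[a=c] π[c](S)) → 4
  γ[z; MIN(a)→h]((γ[z; COUNT(*)→a](U) ⋈[a=c] π[c](S))) → 3
  U → 5
  ρ[h/d](U) → 5
  π[z,h](ρ[h/d](U)) → 5
  (γ[z; MIN(a)→h]((γ[z; COUNT(*)→a](U) ⋈[a=c] π[c](S))) − π[z,h](ρ[h/d](U))) → 2

== RESULT ==
z | h
p | 2
q | 2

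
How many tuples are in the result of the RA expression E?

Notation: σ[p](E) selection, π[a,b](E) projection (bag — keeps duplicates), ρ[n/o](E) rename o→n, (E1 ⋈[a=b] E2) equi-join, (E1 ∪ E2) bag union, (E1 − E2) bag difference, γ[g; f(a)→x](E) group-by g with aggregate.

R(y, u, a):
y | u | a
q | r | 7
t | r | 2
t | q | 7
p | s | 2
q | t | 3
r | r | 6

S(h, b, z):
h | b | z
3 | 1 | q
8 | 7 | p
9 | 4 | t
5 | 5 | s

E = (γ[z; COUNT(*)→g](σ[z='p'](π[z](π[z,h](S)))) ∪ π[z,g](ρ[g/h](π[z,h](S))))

Per-node cardinality:
  S → 4
  π[z,h](S) → 4
  π[z](π[z,h](S)) → 4
  σ[z='p'](π[z](π[z,h](S))) → 1
  γ[z; COUNT(*)→g](σ[z='p'](π[z](π[z,h](S)))) → 1
  S → 4
  π[z,h](S) → 4
  ρ[g/h](π[z,h](S)) → 4
  π[z,g](ρ[g/h](π[z,h](S))) → 4
  (γ[z; COUNT(*)→g](σ[z='p'](π[z](π[z,h](S)))) ∪ π[z,g](ρ[g/h](π[z,h](S)))) → 5

|E| = 5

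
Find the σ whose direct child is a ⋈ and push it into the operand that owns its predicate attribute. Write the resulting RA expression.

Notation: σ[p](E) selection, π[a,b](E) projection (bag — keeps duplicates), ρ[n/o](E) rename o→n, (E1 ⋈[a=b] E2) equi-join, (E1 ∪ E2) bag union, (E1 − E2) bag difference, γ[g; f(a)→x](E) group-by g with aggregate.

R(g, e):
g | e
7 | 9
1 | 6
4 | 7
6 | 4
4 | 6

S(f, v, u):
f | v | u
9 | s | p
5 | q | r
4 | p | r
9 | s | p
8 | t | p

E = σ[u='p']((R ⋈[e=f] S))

σ filters on u, owned by the right side.
E' = (R ⋈[e=f] σ[u='p'](S))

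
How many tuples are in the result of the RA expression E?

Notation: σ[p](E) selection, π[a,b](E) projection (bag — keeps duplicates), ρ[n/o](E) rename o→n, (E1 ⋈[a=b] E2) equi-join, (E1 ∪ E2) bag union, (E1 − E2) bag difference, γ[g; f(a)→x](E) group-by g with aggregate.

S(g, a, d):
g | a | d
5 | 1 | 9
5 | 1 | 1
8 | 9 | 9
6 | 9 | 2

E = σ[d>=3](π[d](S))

Row counts bottom-up:
  S → 4
  π[d](S) → 4
  σ[d>=3](π[d](S)) → 2

|E| = 2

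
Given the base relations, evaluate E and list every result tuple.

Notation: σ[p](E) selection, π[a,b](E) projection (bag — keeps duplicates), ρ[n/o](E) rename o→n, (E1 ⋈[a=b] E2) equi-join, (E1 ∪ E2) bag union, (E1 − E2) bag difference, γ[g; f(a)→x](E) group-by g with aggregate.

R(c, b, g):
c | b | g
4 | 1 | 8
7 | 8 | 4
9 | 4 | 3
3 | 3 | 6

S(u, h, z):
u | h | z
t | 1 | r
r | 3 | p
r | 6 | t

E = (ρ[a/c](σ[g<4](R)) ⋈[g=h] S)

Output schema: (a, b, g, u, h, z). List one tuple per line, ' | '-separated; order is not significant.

Subexpression sizes:
  R → 4
  σ[g<4](R) → 1
  ρ[a/c](σ[g<4](R)) → 1
  S → 3
  (ρ[a/c](σ[g<4](R)) ⋈[g=h] S) → 1

== RESULT ==
a | b | g | u | h | z
9 | 4 | 3 | r | 3 | p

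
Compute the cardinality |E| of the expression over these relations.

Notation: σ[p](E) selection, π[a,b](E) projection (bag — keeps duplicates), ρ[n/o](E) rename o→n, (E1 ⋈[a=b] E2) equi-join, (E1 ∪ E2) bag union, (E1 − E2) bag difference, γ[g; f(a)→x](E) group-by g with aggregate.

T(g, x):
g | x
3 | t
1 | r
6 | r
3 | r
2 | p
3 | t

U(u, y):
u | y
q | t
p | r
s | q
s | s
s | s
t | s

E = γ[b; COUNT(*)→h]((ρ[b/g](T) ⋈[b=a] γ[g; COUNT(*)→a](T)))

Subexpression sizes:
  T → 6
  ρ[b/g](T) → 6
  T → 6
  γ[g; COUNT(*)→a](T) → 4
  (ρ[b/g](T) ⋈[b=a] γ[g; COUNT(*)→a](T)) → 6
  γ[b; COUNT(*)→h]((ρ[b/g](T) ⋈[b=a] γ[g; COUNT(*)→a](T))) → 2

|E| = 2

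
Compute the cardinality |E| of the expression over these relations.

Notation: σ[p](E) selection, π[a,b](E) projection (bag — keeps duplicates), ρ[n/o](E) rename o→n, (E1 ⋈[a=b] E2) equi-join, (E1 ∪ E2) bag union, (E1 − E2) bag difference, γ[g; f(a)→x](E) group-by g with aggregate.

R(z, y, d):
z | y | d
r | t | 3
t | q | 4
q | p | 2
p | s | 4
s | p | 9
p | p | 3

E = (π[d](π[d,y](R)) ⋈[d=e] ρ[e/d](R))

Per-node cardinality:
  R → 6
  π[d,y](R) → 6
  π[d](π[d,y](R)) → 6
  R → 6
  ρ[e/d](R) → 6
  (π[d](π[d,y](R)) ⋈[d=e] ρ[e/d](R)) → 10

|E| = 10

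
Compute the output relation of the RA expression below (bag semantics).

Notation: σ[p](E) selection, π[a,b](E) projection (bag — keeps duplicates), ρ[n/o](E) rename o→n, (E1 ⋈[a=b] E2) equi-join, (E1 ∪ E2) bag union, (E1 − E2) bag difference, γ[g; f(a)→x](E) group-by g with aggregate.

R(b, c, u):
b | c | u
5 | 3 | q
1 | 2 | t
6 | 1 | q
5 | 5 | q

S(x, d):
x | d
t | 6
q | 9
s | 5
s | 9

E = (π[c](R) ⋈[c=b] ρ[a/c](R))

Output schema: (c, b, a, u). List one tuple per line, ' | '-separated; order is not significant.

Per-node cardinality:
  R → 4
  π[c](R) → 4
  R → 4
  ρ[a/c](R) → 4
  (π[c](R) ⋈[c=b] ρ[a/c](R)) → 3

== RESULT ==
c | b | a | u
1 | 1 | 2 | t
5 | 5 | 3 | q
5 | 5 | 5 | q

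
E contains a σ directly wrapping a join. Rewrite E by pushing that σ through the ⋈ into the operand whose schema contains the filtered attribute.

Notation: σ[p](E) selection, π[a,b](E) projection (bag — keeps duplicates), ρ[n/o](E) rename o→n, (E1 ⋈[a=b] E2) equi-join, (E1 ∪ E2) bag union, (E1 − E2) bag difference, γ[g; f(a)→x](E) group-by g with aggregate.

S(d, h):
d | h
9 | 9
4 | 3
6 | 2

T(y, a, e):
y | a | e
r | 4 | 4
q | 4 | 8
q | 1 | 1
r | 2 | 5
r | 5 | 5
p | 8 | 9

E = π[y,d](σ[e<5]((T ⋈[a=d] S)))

σ filters on e, owned by the left side.
E' = π[y,d]((σ[e<5](T) ⋈[a=d] S))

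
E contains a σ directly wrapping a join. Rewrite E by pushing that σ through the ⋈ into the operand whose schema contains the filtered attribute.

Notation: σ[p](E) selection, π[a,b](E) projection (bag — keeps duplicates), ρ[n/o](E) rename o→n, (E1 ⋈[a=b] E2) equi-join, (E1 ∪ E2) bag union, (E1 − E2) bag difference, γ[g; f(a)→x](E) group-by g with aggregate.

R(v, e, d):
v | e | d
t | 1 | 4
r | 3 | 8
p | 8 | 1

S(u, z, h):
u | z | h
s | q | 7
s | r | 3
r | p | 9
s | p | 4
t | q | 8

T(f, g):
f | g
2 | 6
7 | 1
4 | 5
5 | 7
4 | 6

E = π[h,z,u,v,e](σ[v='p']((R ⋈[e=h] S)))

σ filters on v, owned by the left side.
E' = π[h,z,u,v,e]((σ[v='p'](R) ⋈[e=h] S))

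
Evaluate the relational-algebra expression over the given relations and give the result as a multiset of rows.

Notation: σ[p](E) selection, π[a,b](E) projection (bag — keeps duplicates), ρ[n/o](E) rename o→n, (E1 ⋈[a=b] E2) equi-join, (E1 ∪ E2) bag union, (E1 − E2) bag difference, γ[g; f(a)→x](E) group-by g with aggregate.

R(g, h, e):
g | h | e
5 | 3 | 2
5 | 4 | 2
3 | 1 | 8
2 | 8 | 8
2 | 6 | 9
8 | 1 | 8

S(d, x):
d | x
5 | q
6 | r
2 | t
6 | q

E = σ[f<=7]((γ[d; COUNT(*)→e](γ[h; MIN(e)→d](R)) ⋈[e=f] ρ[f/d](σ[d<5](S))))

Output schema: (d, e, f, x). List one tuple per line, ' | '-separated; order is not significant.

Per-node cardinality:
  R → 6
  γ[h; MIN(e)→d](R) → 5
  γ[d; COUNT(*)→e](γ[h; MIN(e)→d](R)) → 3
  S → 4
  σ[d<5](S) → 1
  ρ[f/d](σ[d<5](S)) → 1
  (γ[d; COUNT(*)→e](γ[h; MIN(e)→d](R)) ⋈[e=f] ρ[f/d](σ[d<5](S))) → 2
  σ[f<=7]((γ[d; COUNT(*)→e](γ[h; MIN(e)→d](R)) ⋈[e=f] ρ[f/d](σ[d<5](S)))) → 2

== RESULT ==
d | e | f | x
2 | 2 | 2 | t
8 | 2 | 2 | t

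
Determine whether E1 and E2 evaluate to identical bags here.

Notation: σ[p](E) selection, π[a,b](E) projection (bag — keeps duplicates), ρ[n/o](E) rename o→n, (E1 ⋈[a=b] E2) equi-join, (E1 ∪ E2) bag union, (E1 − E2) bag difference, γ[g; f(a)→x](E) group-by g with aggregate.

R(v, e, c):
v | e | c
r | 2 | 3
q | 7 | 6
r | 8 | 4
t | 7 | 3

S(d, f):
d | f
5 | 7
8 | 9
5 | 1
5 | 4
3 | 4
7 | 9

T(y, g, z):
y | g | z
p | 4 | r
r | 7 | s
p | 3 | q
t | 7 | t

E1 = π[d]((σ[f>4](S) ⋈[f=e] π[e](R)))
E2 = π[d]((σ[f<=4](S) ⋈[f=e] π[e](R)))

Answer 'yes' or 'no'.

E1 per-node cardinality:
  S → 6
  σ[f>4](S) → 3
  R → 4
  π[e](R) → 4
  (σ[f>4](S) ⋈[f=e] π[e](R)) → 2
  π[d]((σ[f>4](S) ⋈[f=e] π[e](R))) → 2
E2 per-node cardinality:
  S → 6
  σ[f<=4](S) → 3
  R → 4
  π[e](R) → 4
  (σ[f<=4](S) ⋈[f=e] π[e](R)) → 0
  π[d]((σ[f<=4](S) ⋈[f=e] π[e](R))) → 0

E1 result:
d
5
5
E2 result:
d
(0 rows)
Witness: (5,) appears 2× in E1 but 0× in E2.

no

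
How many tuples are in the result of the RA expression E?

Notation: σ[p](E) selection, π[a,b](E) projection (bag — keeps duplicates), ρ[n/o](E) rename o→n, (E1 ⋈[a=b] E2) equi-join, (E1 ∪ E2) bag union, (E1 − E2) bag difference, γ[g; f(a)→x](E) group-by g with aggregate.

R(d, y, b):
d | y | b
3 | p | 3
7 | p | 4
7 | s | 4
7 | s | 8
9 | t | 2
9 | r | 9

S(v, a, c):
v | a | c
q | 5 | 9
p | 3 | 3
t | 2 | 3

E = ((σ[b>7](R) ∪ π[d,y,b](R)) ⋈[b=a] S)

Stepwise |·|:
  R → 6
  σ[b>7](R) → 2
  R → 6
  π[d,y,b](R) → 6
  (σ[b>7](R) ∪ π[d,y,b](R)) → 8
  S → 3
  ((σ[b>7](R) ∪ π[d,y,b](R)) ⋈[b=a] S) → 2

|E| = 2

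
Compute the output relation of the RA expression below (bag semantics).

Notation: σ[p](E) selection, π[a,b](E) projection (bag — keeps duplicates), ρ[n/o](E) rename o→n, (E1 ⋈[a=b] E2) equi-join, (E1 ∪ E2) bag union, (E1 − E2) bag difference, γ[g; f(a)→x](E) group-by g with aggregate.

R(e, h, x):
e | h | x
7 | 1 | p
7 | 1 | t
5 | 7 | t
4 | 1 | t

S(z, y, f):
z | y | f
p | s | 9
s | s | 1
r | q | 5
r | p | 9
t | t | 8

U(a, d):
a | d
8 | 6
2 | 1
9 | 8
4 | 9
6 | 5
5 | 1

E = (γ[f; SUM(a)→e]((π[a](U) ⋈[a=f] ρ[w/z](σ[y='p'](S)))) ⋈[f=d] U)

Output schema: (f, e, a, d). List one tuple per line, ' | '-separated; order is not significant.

Per-node cardinality:
  U → 6
  π[a](U) → 6
  S → 5
  σ[y='p'](S) → 1
  ρ[w/z](σ[y='p'](S)) → 1
  (π[a](U) ⋈[a=f] ρ[w/z](σ[y='p'](S))) → 1
  γ[f; SUM(a)→e]((π[a](U) ⋈[a=f] ρ[w/z](σ[y='p'](S)))) → 1
  U → 6
  (γ[f; SUM(a)→e]((π[a](U) ⋈[a=f] ρ[w/z](σ[y='p'](S)))) ⋈[f=d] U) → 1

== RESULT ==
f | e | a | d
9 | 9 | 4 | 9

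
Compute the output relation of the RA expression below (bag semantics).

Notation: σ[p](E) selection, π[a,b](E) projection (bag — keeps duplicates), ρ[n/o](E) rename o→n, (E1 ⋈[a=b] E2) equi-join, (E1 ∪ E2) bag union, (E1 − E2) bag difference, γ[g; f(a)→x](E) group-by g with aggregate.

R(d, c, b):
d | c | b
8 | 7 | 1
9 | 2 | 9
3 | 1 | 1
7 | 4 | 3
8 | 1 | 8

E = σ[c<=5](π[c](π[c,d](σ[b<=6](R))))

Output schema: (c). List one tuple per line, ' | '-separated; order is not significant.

Row counts bottom-up:
  R → 5
  σ[b<=6](R) → 3
  π[c,d](σ[b<=6](R)) → 3
  π[c](π[c,d](σ[b<=6](R))) → 3
  σ[c<=5](π[c](π[c,d](σ[b<=6](R)))) → 2

== RESULT ==
c
1
4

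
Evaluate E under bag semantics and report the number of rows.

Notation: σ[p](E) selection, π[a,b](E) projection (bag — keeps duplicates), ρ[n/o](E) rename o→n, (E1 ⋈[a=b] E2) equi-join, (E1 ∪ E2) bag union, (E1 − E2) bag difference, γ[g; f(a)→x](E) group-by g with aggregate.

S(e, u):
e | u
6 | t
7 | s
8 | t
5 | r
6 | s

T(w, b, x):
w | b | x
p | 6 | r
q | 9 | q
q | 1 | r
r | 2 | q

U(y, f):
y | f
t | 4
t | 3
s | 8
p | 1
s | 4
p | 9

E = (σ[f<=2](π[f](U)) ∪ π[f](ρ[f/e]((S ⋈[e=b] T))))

Stepwise |·|:
  U → 6
  π[f](U) → 6
  σ[f<=2](π[f](U)) → 1
  S → 5
  T → 4
  (S ⋈[e=b] T) → 2
  ρ[f/e]((S ⋈[e=b] T)) → 2
  π[f](ρ[f/e]((S ⋈[e=b] T))) → 2
  (σ[f<=2](π[f](U)) ∪ π[f](ρ[f/e]((S ⋈[e=b] T)))) → 3

|E| = 3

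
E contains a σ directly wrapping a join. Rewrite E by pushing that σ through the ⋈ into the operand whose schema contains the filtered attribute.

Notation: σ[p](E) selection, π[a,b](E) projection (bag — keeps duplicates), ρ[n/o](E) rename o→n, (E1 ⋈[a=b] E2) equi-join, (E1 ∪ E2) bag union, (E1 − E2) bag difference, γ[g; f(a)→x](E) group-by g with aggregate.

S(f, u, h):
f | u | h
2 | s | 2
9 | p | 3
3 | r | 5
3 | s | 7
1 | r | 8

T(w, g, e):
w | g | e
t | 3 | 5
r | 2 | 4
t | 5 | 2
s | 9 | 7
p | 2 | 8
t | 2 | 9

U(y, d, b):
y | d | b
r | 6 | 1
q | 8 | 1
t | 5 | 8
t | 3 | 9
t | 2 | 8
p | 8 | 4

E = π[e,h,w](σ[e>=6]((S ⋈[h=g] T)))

σ filters on e, owned by the right side.
E' = π[e,h,w]((S ⋈[h=g] σ[e>=6](T)))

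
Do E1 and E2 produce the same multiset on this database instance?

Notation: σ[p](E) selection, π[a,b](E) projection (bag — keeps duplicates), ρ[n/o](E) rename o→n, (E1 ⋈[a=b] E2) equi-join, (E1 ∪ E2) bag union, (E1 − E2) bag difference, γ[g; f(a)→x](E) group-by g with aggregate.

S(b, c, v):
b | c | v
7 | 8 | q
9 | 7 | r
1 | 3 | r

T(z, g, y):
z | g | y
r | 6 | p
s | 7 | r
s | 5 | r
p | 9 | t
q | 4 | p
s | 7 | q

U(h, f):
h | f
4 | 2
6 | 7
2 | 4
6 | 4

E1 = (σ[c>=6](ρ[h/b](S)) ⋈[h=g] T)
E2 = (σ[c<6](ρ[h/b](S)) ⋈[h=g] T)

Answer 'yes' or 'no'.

E1 row counts bottom-up:
  S → 3
  ρ[h/b](S) → 3
  σ[c>=6](ρ[h/b](S)) → 2
  T → 6
  (σ[c>=6](ρ[h/b](S)) ⋈[h=g] T) → 3
E2 row counts bottom-up:
  S → 3
  ρ[h/b](S) → 3
  σ[c<6](ρ[h/b](S)) → 1
  T → 6
  (σ[c<6](ρ[h/b](S)) ⋈[h=g] T) → 0

E1 result:
h | c | v | z | g | y
7 | 8 | q | s | 7 | q
7 | 8 | q | s | 7 | r
9 | 7 | r | p | 9 | t
E2 result:
h | c | v | z | g | y
(0 rows)
Witness: (7, 8, 'q', 's', 7, 'q') appears 1× in E1 but 0× in E2.

no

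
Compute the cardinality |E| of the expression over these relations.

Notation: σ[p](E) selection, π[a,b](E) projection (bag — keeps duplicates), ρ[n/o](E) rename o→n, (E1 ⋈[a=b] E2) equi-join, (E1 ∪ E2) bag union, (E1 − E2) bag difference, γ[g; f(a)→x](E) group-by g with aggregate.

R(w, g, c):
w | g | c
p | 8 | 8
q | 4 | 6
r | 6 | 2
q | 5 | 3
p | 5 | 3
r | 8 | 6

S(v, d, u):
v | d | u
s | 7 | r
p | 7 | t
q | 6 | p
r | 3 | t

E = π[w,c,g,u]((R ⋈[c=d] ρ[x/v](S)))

Subexpression sizes:
  R → 6
  S → 4
  ρ[x/v](S) → 4
  (R ⋈[c=d] ρ[x/v](S)) → 4
  π[w,c,g,u]((R ⋈[c=d] ρ[x/v](S))) → 4

|E| = 4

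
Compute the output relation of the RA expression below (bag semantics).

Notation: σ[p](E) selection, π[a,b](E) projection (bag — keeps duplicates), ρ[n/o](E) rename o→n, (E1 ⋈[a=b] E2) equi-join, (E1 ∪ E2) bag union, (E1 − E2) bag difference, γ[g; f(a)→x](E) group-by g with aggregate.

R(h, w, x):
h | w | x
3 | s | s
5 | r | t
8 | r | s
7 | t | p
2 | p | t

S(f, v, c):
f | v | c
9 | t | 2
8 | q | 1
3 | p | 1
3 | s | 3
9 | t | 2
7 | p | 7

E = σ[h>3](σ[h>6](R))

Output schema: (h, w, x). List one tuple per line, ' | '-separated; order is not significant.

Subexpression sizes:
  R → 5
  σ[h>6](R) → 2
  σ[h>3](σ[h>6](R)) → 2

== RESULT ==
h | w | x
7 | t | p
8 | r | s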